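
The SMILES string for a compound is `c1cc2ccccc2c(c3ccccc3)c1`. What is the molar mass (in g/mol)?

204.27 g/mol

Atom tally by fragment:
  naphthalene ring system core → C:10 H:8
  (− 1 ring H displaced by substituents)
  + C6H5 → C:6 H:5
Element totals:
  C: 16
  H: 12
Molecular formula: C16H12.
  M = 16(12.011) + 12(1.008)
    = 192.176 + 12.096 = 204.272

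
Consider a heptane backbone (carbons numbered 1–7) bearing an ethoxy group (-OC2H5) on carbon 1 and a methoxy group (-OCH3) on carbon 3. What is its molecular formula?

Atom tally by fragment:
  C2H5OCH2 → C:3 H:7 O:1
  CH2 → C:1 H:2
  CH(OCH3) → C:2 H:4 O:1
  CH2 → C:1 H:2
  CH2 → C:1 H:2
  CH2 → C:1 H:2
  CH3 → C:1 H:3
Element totals:
  C: 10
  H: 22
  O: 2

C10H22O2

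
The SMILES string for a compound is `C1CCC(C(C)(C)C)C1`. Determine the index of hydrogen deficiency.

1

Atom tally by fragment:
  cyclopentane ring core → C:5 H:10
  (− 1 ring H displaced by substituents)
  + C(CH3)3 → C:4 H:9
Element totals:
  C: 9
  H: 18
Molecular formula: C9H18.
DoU = (2C + 2 + N − H − X) / 2 = (2·9 + 2 + 0 − 18 − 0) / 2 = 1.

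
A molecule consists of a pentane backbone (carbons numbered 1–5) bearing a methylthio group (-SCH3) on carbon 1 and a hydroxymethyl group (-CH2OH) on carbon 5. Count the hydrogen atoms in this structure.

16

Atom tally by fragment:
  CH3SCH2 → C:2 H:5 S:1
  CH2 → C:1 H:2
  CH2 → C:1 H:2
  CH2 → C:1 H:2
  CH2CH2OH → C:2 H:5 O:1
Element totals:
  C: 7
  H: 16
  O: 1
  S: 1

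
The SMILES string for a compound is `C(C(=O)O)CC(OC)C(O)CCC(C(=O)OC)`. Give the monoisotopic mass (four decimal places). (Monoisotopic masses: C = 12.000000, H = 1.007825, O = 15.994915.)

Atom tally by fragment:
  HOOCCH2 → C:2 H:3 O:2
  CH2 → C:1 H:2
  CH(OCH3) → C:2 H:4 O:1
  CH(OH) → C:1 H:2 O:1
  CH2 → C:1 H:2
  CH2 → C:1 H:2
  CH2COOCH3 → C:3 H:5 O:2
Element totals:
  C: 11
  H: 20
  O: 6
Molecular formula: C11H20O6.
  M = 11(12.0) + 20(1.007825) + 6(15.994915)
    = 132.000000 + 20.156500 + 95.969490 = 248.125990

248.1260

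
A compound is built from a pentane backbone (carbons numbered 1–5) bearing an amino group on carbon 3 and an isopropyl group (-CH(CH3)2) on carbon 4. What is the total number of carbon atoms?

Atom tally by fragment:
  CH3 → C:1 H:3
  CH2 → C:1 H:2
  CH(NH2) → C:1 H:3 N:1
  CH(CH(CH3)2) → C:4 H:8
  CH3 → C:1 H:3
Element totals:
  C: 8
  H: 19
  N: 1

8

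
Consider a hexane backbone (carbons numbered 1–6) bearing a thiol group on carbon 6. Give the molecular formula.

Atom tally by fragment:
  CH3 → C:1 H:3
  CH2 → C:1 H:2
  CH2 → C:1 H:2
  CH2 → C:1 H:2
  CH2 → C:1 H:2
  CH2SH → C:1 H:3 S:1
Element totals:
  C: 6
  H: 14
  S: 1

C6H14S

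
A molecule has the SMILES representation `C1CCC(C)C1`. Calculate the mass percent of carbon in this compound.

85.63%

Atom tally by fragment:
  cyclopentane ring core → C:5 H:10
  (− 1 ring H displaced by substituents)
  + CH3 → C:1 H:3
Element totals:
  C: 6
  H: 12
Molecular formula: C6H12.
Molar mass = 84.162 g/mol.
Mass from C: 6 × 12.011 = 72.066 g/mol.
%C = 72.066 / 84.162 × 100 = 85.63%.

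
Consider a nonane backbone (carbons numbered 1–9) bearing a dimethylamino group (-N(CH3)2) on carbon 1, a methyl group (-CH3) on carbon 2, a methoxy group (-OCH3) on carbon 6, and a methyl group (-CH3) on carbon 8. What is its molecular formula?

Atom tally by fragment:
  (CH3)2NCH2 → C:3 H:8 N:1
  CH(CH3) → C:2 H:4
  CH2 → C:1 H:2
  CH2 → C:1 H:2
  CH2 → C:1 H:2
  CH(OCH3) → C:2 H:4 O:1
  CH2 → C:1 H:2
  CH(CH3) → C:2 H:4
  CH3 → C:1 H:3
Element totals:
  C: 14
  H: 31
  N: 1
  O: 1

C14H31NO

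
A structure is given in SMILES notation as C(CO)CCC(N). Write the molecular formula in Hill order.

Atom tally by fragment:
  HOCH2CH2 → C:2 H:5 O:1
  CH2 → C:1 H:2
  CH2 → C:1 H:2
  CH2NH2 → C:1 H:4 N:1
Element totals:
  C: 5
  H: 13
  N: 1
  O: 1

C5H13NO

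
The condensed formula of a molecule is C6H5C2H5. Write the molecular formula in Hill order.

Element totals:
  C: 8
  H: 10

C8H10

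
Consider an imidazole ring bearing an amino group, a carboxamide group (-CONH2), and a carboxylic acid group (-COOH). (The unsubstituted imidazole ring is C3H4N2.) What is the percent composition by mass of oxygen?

Atom tally by fragment:
  imidazole ring core → C:3 H:4 N:2
  (− 3 ring H displaced by substituents)
  + NH2 → N:1 H:2
  + CONH2 → C:1 H:2 O:1 N:1
  + COOH → C:1 H:1 O:2
Element totals:
  C: 5
  H: 6
  N: 4
  O: 3
Molecular formula: C5H6N4O3.
Molar mass = 170.128 g/mol.
Mass from O: 3 × 15.999 = 47.997 g/mol.
%O = 47.997 / 170.128 × 100 = 28.21%.

28.21%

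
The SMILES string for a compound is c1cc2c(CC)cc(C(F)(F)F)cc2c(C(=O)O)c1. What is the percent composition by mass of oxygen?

11.93%

Atom tally by fragment:
  naphthalene ring system core → C:10 H:8
  (− 3 ring H displaced by substituents)
  + C2H5 → C:2 H:5
  + CF3 → C:1 F:3
  + COOH → C:1 H:1 O:2
Element totals:
  C: 14
  H: 11
  F: 3
  O: 2
Molecular formula: C14H11F3O2.
Molar mass = 268.234 g/mol.
Mass from O: 2 × 15.999 = 31.998 g/mol.
%O = 31.998 / 268.234 × 100 = 11.93%.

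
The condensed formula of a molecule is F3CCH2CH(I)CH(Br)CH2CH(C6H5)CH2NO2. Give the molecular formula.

Element totals:
  C: 13
  H: 14
  Br: 1
  F: 3
  I: 1
  N: 1
  O: 2

C13H14BrF3INO2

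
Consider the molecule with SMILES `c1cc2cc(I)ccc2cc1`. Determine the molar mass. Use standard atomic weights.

254.07 g/mol

Atom tally by fragment:
  naphthalene ring system core → C:10 H:8
  (− 1 ring H displaced by substituents)
  + I → I:1
Element totals:
  C: 10
  H: 7
  I: 1
Molecular formula: C10H7I.
  M = 10(12.011) + 7(1.008) + 126.904
    = 120.110 + 7.056 + 126.904 = 254.070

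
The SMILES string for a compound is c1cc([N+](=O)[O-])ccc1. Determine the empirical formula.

C6H5NO2

Atom tally by fragment:
  benzene ring core → C:6 H:6
  (− 1 ring H displaced by substituents)
  + NO2 → N:1 O:2
Element totals:
  C: 6
  H: 5
  N: 1
  O: 2
Molecular formula: C6H5NO2.
gcd of subscripts (6, 5, 1, 2) = 1, so the empirical formula equals the molecular formula.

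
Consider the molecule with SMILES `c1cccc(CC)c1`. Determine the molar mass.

106.17 g/mol

Atom tally by fragment:
  benzene ring core → C:6 H:6
  (− 1 ring H displaced by substituents)
  + C2H5 → C:2 H:5
Element totals:
  C: 8
  H: 10
Molecular formula: C8H10.
  M = 8(12.011) + 10(1.008)
    = 96.088 + 10.080 = 106.168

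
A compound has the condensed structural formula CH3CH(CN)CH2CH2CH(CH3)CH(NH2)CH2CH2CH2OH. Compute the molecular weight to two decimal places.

198.31 g/mol

Atom tally by fragment:
  CH3 → C:1 H:3
  CH(CN) → C:2 H:1 N:1
  CH2 → C:1 H:2
  CH2 → C:1 H:2
  CH(CH3) → C:2 H:4
  CH(NH2) → C:1 H:3 N:1
  CH2 → C:1 H:2
  CH2CH2OH → C:2 H:5 O:1
Element totals:
  C: 11
  H: 22
  N: 2
  O: 1
Molecular formula: C11H22N2O.
  M = 11(12.011) + 22(1.008) + 2(14.007) + 15.999
    = 132.121 + 22.176 + 28.014 + 15.999 = 198.310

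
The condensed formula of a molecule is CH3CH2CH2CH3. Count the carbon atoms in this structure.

Element totals:
  C: 4
  H: 10

4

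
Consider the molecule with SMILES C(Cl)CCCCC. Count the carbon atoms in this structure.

Atom tally by fragment:
  ClCH2 → C:1 H:2 Cl:1
  CH2 → C:1 H:2
  CH2 → C:1 H:2
  CH2 → C:1 H:2
  CH2 → C:1 H:2
  CH3 → C:1 H:3
Element totals:
  C: 6
  H: 13
  Cl: 1

6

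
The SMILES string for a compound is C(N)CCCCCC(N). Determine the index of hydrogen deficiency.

0

Atom tally by fragment:
  H2NCH2 → C:1 H:4 N:1
  CH2 → C:1 H:2
  CH2 → C:1 H:2
  CH2 → C:1 H:2
  CH2 → C:1 H:2
  CH2 → C:1 H:2
  CH2NH2 → C:1 H:4 N:1
Element totals:
  C: 7
  H: 18
  N: 2
Molecular formula: C7H18N2.
DoU = (2C + 2 + N − H − X) / 2 = (2·7 + 2 + 2 − 18 − 0) / 2 = 0.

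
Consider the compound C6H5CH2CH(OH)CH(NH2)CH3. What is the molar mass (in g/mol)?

165.24 g/mol

Atom tally by fragment:
  C6H5CH2 → C:7 H:7
  CH(OH) → C:1 H:2 O:1
  CH(NH2) → C:1 H:3 N:1
  CH3 → C:1 H:3
Element totals:
  C: 10
  H: 15
  N: 1
  O: 1
Molecular formula: C10H15NO.
  M = 10(12.011) + 15(1.008) + 14.007 + 15.999
    = 120.110 + 15.120 + 14.007 + 15.999 = 165.236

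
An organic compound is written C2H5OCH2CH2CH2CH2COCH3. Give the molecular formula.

Element totals:
  C: 8
  H: 16
  O: 2

C8H16O2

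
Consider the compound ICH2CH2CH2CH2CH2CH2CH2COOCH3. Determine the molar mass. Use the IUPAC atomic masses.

284.14 g/mol

Atom tally by fragment:
  ICH2 → C:1 H:2 I:1
  CH2 → C:1 H:2
  CH2 → C:1 H:2
  CH2 → C:1 H:2
  CH2 → C:1 H:2
  CH2 → C:1 H:2
  CH2COOCH3 → C:3 H:5 O:2
Element totals:
  C: 9
  H: 17
  I: 1
  O: 2
Molecular formula: C9H17IO2.
  M = 9(12.011) + 17(1.008) + 126.904 + 2(15.999)
    = 108.099 + 17.136 + 126.904 + 31.998 = 284.137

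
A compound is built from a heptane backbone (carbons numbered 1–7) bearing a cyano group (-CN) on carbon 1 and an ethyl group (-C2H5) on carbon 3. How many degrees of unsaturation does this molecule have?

Atom tally by fragment:
  NCCH2 → C:2 H:2 N:1
  CH2 → C:1 H:2
  CH(C2H5) → C:3 H:6
  CH2 → C:1 H:2
  CH2 → C:1 H:2
  CH2 → C:1 H:2
  CH3 → C:1 H:3
Element totals:
  C: 10
  H: 19
  N: 1
Molecular formula: C10H19N.
DoU = (2C + 2 + N − H − X) / 2 = (2·10 + 2 + 1 − 19 − 0) / 2 = 2.

2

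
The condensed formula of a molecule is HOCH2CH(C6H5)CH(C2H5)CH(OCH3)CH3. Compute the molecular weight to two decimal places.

Element totals:
  C: 14
  H: 22
  O: 2
Molecular formula: C14H22O2.
  M = 14(12.011) + 22(1.008) + 2(15.999)
    = 168.154 + 22.176 + 31.998 = 222.328

222.33 g/mol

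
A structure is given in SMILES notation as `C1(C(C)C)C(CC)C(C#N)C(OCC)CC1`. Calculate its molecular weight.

223.36 g/mol

Atom tally by fragment:
  cyclohexane ring core → C:6 H:12
  (− 4 ring H displaced by substituents)
  + CH(CH3)2 → C:3 H:7
  + C2H5 → C:2 H:5
  + CN → C:1 N:1
  + OC2H5 → C:2 H:5 O:1
Element totals:
  C: 14
  H: 25
  N: 1
  O: 1
Molecular formula: C14H25NO.
  M = 14(12.011) + 25(1.008) + 14.007 + 15.999
    = 168.154 + 25.200 + 14.007 + 15.999 = 223.360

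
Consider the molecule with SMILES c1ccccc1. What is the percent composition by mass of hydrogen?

7.74%

Atom tally by fragment:
  benzene ring core → C:6 H:6
Element totals:
  C: 6
  H: 6
Molecular formula: C6H6.
Molar mass = 78.114 g/mol.
Mass from H: 6 × 1.008 = 6.048 g/mol.
%H = 6.048 / 78.114 × 100 = 7.74%.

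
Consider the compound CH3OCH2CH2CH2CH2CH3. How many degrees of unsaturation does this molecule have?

0

Atom tally by fragment:
  CH3OCH2 → C:2 H:5 O:1
  CH2 → C:1 H:2
  CH2 → C:1 H:2
  CH2 → C:1 H:2
  CH3 → C:1 H:3
Element totals:
  C: 6
  H: 14
  O: 1
Molecular formula: C6H14O.
DoU = (2C + 2 + N − H − X) / 2 = (2·6 + 2 + 0 − 14 − 0) / 2 = 0.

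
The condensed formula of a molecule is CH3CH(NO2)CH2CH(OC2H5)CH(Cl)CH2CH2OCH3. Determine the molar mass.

Element totals:
  C: 10
  H: 20
  Cl: 1
  N: 1
  O: 4
Molecular formula: C10H20ClNO4.
  M = 10(12.011) + 20(1.008) + 35.45 + 14.007 + 4(15.999)
    = 120.110 + 20.160 + 35.450 + 14.007 + 63.996 = 253.723

253.72 g/mol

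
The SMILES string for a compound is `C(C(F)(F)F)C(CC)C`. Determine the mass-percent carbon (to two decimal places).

51.42%

Atom tally by fragment:
  F3CCH2 → C:2 H:2 F:3
  CH(C2H5) → C:3 H:6
  CH3 → C:1 H:3
Element totals:
  C: 6
  H: 11
  F: 3
Molecular formula: C6H11F3.
Molar mass = 140.148 g/mol.
Mass from C: 6 × 12.011 = 72.066 g/mol.
%C = 72.066 / 140.148 × 100 = 51.42%.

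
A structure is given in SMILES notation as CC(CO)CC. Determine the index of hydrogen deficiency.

Atom tally by fragment:
  CH3 → C:1 H:3
  CH(CH2OH) → C:2 H:4 O:1
  CH2 → C:1 H:2
  CH3 → C:1 H:3
Element totals:
  C: 5
  H: 12
  O: 1
Molecular formula: C5H12O.
DoU = (2C + 2 + N − H − X) / 2 = (2·5 + 2 + 0 − 12 − 0) / 2 = 0.

0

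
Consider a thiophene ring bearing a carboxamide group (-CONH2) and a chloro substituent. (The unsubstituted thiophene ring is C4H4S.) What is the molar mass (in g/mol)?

Atom tally by fragment:
  thiophene ring core → C:4 H:4 S:1
  (− 2 ring H displaced by substituents)
  + CONH2 → C:1 H:2 O:1 N:1
  + Cl → Cl:1
Element totals:
  C: 5
  H: 4
  Cl: 1
  N: 1
  O: 1
  S: 1
Molecular formula: C5H4ClNOS.
  M = 5(12.011) + 4(1.008) + 35.45 + 14.007 + 15.999 + 32.06
    = 60.055 + 4.032 + 35.450 + 14.007 + 15.999 + 32.060 = 161.603

161.60 g/mol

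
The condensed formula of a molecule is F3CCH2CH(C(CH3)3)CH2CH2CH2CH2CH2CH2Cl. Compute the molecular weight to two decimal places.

Atom tally by fragment:
  F3CCH2 → C:2 H:2 F:3
  CH(C(CH3)3) → C:5 H:10
  CH2 → C:1 H:2
  CH2 → C:1 H:2
  CH2 → C:1 H:2
  CH2 → C:1 H:2
  CH2 → C:1 H:2
  CH2Cl → C:1 H:2 Cl:1
Element totals:
  C: 13
  H: 24
  Cl: 1
  F: 3
Molecular formula: C13H24ClF3.
  M = 13(12.011) + 24(1.008) + 35.45 + 3(18.998)
    = 156.143 + 24.192 + 35.450 + 56.994 = 272.779

272.78 g/mol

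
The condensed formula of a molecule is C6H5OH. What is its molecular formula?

C6H6O

Element totals:
  C: 6
  H: 6
  O: 1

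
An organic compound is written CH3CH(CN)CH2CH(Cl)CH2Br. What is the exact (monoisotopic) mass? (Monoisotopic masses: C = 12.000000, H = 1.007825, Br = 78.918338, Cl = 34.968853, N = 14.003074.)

Element totals:
  C: 6
  H: 9
  Br: 1
  Cl: 1
  N: 1
Molecular formula: C6H9BrClN.
  M = 6(12.0) + 9(1.007825) + 78.918338 + 34.968853 + 14.003074
    = 72.000000 + 9.070425 + 78.918338 + 34.968853 + 14.003074 = 208.960690

208.9607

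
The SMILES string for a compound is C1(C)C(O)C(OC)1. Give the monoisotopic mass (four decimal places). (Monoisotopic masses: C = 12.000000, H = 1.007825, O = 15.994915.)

102.0681

Atom tally by fragment:
  cyclopropane ring core → C:3 H:6
  (− 3 ring H displaced by substituents)
  + CH3 → C:1 H:3
  + OH → O:1 H:1
  + OCH3 → C:1 H:3 O:1
Element totals:
  C: 5
  H: 10
  O: 2
Molecular formula: C5H10O2.
  M = 5(12.0) + 10(1.007825) + 2(15.994915)
    = 60.000000 + 10.078250 + 31.989830 = 102.068080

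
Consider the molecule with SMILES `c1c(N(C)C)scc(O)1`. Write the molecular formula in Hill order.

C6H9NOS

Atom tally by fragment:
  thiophene ring core → C:4 H:4 S:1
  (− 2 ring H displaced by substituents)
  + N(CH3)2 → N:1 C:2 H:6
  + OH → O:1 H:1
Element totals:
  C: 6
  H: 9
  N: 1
  O: 1
  S: 1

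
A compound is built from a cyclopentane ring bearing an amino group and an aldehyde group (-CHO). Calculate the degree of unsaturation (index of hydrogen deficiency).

Atom tally by fragment:
  cyclopentane ring core → C:5 H:10
  (− 2 ring H displaced by substituents)
  + NH2 → N:1 H:2
  + CHO → C:1 H:1 O:1
Element totals:
  C: 6
  H: 11
  N: 1
  O: 1
Molecular formula: C6H11NO.
DoU = (2C + 2 + N − H − X) / 2 = (2·6 + 2 + 1 − 11 − 0) / 2 = 2.

2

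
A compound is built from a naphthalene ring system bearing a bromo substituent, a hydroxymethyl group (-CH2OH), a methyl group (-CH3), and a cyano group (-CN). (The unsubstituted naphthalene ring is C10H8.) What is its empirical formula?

C13H10BrNO

Atom tally by fragment:
  naphthalene ring system core → C:10 H:8
  (− 4 ring H displaced by substituents)
  + Br → Br:1
  + CH2OH → C:1 H:3 O:1
  + CH3 → C:1 H:3
  + CN → C:1 N:1
Element totals:
  C: 13
  H: 10
  Br: 1
  N: 1
  O: 1
Molecular formula: C13H10BrNO.
gcd of subscripts (1, 13, 10, 1, 1) = 1, so the empirical formula equals the molecular formula.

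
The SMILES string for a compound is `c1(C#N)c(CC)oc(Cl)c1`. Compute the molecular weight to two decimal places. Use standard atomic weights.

Atom tally by fragment:
  furan ring core → C:4 H:4 O:1
  (− 3 ring H displaced by substituents)
  + CN → C:1 N:1
  + C2H5 → C:2 H:5
  + Cl → Cl:1
Element totals:
  C: 7
  H: 6
  Cl: 1
  N: 1
  O: 1
Molecular formula: C7H6ClNO.
  M = 7(12.011) + 6(1.008) + 35.45 + 14.007 + 15.999
    = 84.077 + 6.048 + 35.450 + 14.007 + 15.999 = 155.581

155.58 g/mol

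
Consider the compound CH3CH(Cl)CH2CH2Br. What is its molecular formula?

C4H8BrCl

Atom tally by fragment:
  CH3 → C:1 H:3
  CH(Cl) → C:1 H:1 Cl:1
  CH2 → C:1 H:2
  CH2Br → C:1 H:2 Br:1
Element totals:
  C: 4
  H: 8
  Br: 1
  Cl: 1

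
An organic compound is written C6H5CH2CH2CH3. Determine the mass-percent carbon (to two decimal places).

89.94%

Element totals:
  C: 9
  H: 12
Molecular formula: C9H12.
Molar mass = 120.195 g/mol.
Mass from C: 9 × 12.011 = 108.099 g/mol.
%C = 108.099 / 120.195 × 100 = 89.94%.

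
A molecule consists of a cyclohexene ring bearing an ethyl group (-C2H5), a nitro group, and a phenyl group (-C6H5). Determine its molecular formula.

Atom tally by fragment:
  cyclohexene ring core → C:6 H:10
  (− 3 ring H displaced by substituents)
  + C2H5 → C:2 H:5
  + NO2 → N:1 O:2
  + C6H5 → C:6 H:5
Element totals:
  C: 14
  H: 17
  N: 1
  O: 2

C14H17NO2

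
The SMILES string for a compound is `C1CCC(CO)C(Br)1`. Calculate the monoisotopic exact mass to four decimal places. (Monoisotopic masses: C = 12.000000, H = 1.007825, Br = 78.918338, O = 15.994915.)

Atom tally by fragment:
  cyclopentane ring core → C:5 H:10
  (− 2 ring H displaced by substituents)
  + CH2OH → C:1 H:3 O:1
  + Br → Br:1
Element totals:
  C: 6
  H: 11
  Br: 1
  O: 1
Molecular formula: C6H11BrO.
  M = 6(12.0) + 11(1.007825) + 78.918338 + 15.994915
    = 72.000000 + 11.086075 + 78.918338 + 15.994915 = 177.999328

177.9993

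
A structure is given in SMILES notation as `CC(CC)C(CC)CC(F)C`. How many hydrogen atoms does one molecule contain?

Atom tally by fragment:
  CH3 → C:1 H:3
  CH(C2H5) → C:3 H:6
  CH(C2H5) → C:3 H:6
  CH2 → C:1 H:2
  CH(F) → C:1 H:1 F:1
  CH3 → C:1 H:3
Element totals:
  C: 10
  H: 21
  F: 1

21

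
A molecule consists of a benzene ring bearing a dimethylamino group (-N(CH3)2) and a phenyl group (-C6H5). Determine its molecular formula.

C14H15N

Atom tally by fragment:
  benzene ring core → C:6 H:6
  (− 2 ring H displaced by substituents)
  + N(CH3)2 → N:1 C:2 H:6
  + C6H5 → C:6 H:5
Element totals:
  C: 14
  H: 15
  N: 1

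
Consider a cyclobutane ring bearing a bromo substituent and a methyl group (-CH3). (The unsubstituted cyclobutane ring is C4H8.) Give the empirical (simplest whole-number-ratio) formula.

Atom tally by fragment:
  cyclobutane ring core → C:4 H:8
  (− 2 ring H displaced by substituents)
  + Br → Br:1
  + CH3 → C:1 H:3
Element totals:
  C: 5
  H: 9
  Br: 1
Molecular formula: C5H9Br.
gcd of subscripts (1, 5, 9) = 1, so the empirical formula equals the molecular formula.

C5H9Br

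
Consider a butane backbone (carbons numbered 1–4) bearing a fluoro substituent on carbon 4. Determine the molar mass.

76.11 g/mol

Atom tally by fragment:
  CH3 → C:1 H:3
  CH2 → C:1 H:2
  CH2 → C:1 H:2
  CH2F → C:1 H:2 F:1
Element totals:
  C: 4
  H: 9
  F: 1
Molecular formula: C4H9F.
  M = 4(12.011) + 9(1.008) + 18.998
    = 48.044 + 9.072 + 18.998 = 76.114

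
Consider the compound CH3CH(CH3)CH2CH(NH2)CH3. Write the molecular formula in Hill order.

C6H15N

Element totals:
  C: 6
  H: 15
  N: 1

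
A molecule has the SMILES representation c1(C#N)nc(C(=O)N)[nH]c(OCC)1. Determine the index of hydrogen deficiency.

Atom tally by fragment:
  imidazole ring core → C:3 H:4 N:2
  (− 3 ring H displaced by substituents)
  + CN → C:1 N:1
  + CONH2 → C:1 H:2 O:1 N:1
  + OC2H5 → C:2 H:5 O:1
Element totals:
  C: 7
  H: 8
  N: 4
  O: 2
Molecular formula: C7H8N4O2.
DoU = (2C + 2 + N − H − X) / 2 = (2·7 + 2 + 4 − 8 − 0) / 2 = 6.

6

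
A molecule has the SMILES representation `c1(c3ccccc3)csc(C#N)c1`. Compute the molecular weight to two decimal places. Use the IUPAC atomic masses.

Atom tally by fragment:
  thiophene ring core → C:4 H:4 S:1
  (− 2 ring H displaced by substituents)
  + C6H5 → C:6 H:5
  + CN → C:1 N:1
Element totals:
  C: 11
  H: 7
  N: 1
  S: 1
Molecular formula: C11H7NS.
  M = 11(12.011) + 7(1.008) + 14.007 + 32.06
    = 132.121 + 7.056 + 14.007 + 32.060 = 185.244

185.24 g/mol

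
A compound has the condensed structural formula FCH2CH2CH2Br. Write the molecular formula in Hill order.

C3H6BrF

Atom tally by fragment:
  FCH2 → C:1 H:2 F:1
  CH2 → C:1 H:2
  CH2Br → C:1 H:2 Br:1
Element totals:
  C: 3
  H: 6
  Br: 1
  F: 1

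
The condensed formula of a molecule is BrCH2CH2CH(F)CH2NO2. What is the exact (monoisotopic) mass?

198.9644

Atom tally by fragment:
  BrCH2 → C:1 H:2 Br:1
  CH2 → C:1 H:2
  CH(F) → C:1 H:1 F:1
  CH2NO2 → C:1 H:2 N:1 O:2
Element totals:
  C: 4
  H: 7
  Br: 1
  F: 1
  N: 1
  O: 2
Molecular formula: C4H7BrFNO2.
  M = 4(12.0) + 7(1.007825) + 78.918338 + 18.998403 + 14.003074 + 2(15.994915)
    = 48.000000 + 7.054775 + 78.918338 + 18.998403 + 14.003074 + 31.989830 = 198.964420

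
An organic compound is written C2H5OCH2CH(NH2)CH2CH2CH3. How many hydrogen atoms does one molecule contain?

17

Element totals:
  C: 7
  H: 17
  N: 1
  O: 1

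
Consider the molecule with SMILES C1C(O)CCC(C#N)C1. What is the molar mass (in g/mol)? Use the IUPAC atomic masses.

Atom tally by fragment:
  cyclohexane ring core → C:6 H:12
  (− 2 ring H displaced by substituents)
  + OH → O:1 H:1
  + CN → C:1 N:1
Element totals:
  C: 7
  H: 11
  N: 1
  O: 1
Molecular formula: C7H11NO.
  M = 7(12.011) + 11(1.008) + 14.007 + 15.999
    = 84.077 + 11.088 + 14.007 + 15.999 = 125.171

125.17 g/mol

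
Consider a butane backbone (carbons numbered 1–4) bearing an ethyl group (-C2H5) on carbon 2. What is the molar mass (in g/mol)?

Atom tally by fragment:
  CH3 → C:1 H:3
  CH(C2H5) → C:3 H:6
  CH2 → C:1 H:2
  CH3 → C:1 H:3
Element totals:
  C: 6
  H: 14
Molecular formula: C6H14.
  M = 6(12.011) + 14(1.008)
    = 72.066 + 14.112 = 86.178

86.18 g/mol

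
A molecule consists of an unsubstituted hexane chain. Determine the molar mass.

86.18 g/mol

Atom tally by fragment:
  CH3 → C:1 H:3
  CH2 → C:1 H:2
  CH2 → C:1 H:2
  CH2 → C:1 H:2
  CH2 → C:1 H:2
  CH3 → C:1 H:3
Element totals:
  C: 6
  H: 14
Molecular formula: C6H14.
  M = 6(12.011) + 14(1.008)
    = 72.066 + 14.112 = 86.178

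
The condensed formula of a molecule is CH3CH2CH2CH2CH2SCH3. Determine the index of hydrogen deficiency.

Atom tally by fragment:
  CH3 → C:1 H:3
  CH2 → C:1 H:2
  CH2 → C:1 H:2
  CH2 → C:1 H:2
  CH2SCH3 → C:2 H:5 S:1
Element totals:
  C: 6
  H: 14
  S: 1
Molecular formula: C6H14S.
DoU = (2C + 2 + N − H − X) / 2 = (2·6 + 2 + 0 − 14 − 0) / 2 = 0.

0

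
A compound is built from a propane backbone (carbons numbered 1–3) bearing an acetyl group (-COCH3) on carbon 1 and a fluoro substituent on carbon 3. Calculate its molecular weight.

Atom tally by fragment:
  CH3COCH2 → C:3 H:5 O:1
  CH2 → C:1 H:2
  CH2F → C:1 H:2 F:1
Element totals:
  C: 5
  H: 9
  F: 1
  O: 1
Molecular formula: C5H9FO.
  M = 5(12.011) + 9(1.008) + 18.998 + 15.999
    = 60.055 + 9.072 + 18.998 + 15.999 = 104.124

104.12 g/mol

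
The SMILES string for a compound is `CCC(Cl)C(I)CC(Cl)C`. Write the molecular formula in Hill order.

Atom tally by fragment:
  CH3 → C:1 H:3
  CH2 → C:1 H:2
  CH(Cl) → C:1 H:1 Cl:1
  CH(I) → C:1 H:1 I:1
  CH2 → C:1 H:2
  CH(Cl) → C:1 H:1 Cl:1
  CH3 → C:1 H:3
Element totals:
  C: 7
  H: 13
  Cl: 2
  I: 1

C7H13Cl2I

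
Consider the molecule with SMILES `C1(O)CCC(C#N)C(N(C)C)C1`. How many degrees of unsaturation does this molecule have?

Atom tally by fragment:
  cyclohexane ring core → C:6 H:12
  (− 3 ring H displaced by substituents)
  + OH → O:1 H:1
  + CN → C:1 N:1
  + N(CH3)2 → N:1 C:2 H:6
Element totals:
  C: 9
  H: 16
  N: 2
  O: 1
Molecular formula: C9H16N2O.
DoU = (2C + 2 + N − H − X) / 2 = (2·9 + 2 + 2 − 16 − 0) / 2 = 3.

3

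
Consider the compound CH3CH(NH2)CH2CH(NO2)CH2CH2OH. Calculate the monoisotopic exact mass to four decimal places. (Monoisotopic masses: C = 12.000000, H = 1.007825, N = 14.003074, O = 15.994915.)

162.1004

Element totals:
  C: 6
  H: 14
  N: 2
  O: 3
Molecular formula: C6H14N2O3.
  M = 6(12.0) + 14(1.007825) + 2(14.003074) + 3(15.994915)
    = 72.000000 + 14.109550 + 28.006148 + 47.984745 = 162.100443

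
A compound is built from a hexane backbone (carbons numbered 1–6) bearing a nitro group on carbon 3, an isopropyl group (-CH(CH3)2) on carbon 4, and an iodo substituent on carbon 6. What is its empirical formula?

Atom tally by fragment:
  CH3 → C:1 H:3
  CH2 → C:1 H:2
  CH(NO2) → C:1 H:1 N:1 O:2
  CH(CH(CH3)2) → C:4 H:8
  CH2 → C:1 H:2
  CH2I → C:1 H:2 I:1
Element totals:
  C: 9
  H: 18
  I: 1
  N: 1
  O: 2
Molecular formula: C9H18INO2.
gcd of subscripts (9, 18, 1, 1, 2) = 1, so the empirical formula equals the molecular formula.

C9H18INO2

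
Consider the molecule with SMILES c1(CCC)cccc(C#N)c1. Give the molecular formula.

C10H11N

Atom tally by fragment:
  benzene ring core → C:6 H:6
  (− 2 ring H displaced by substituents)
  + CH2CH2CH3 → C:3 H:7
  + CN → C:1 N:1
Element totals:
  C: 10
  H: 11
  N: 1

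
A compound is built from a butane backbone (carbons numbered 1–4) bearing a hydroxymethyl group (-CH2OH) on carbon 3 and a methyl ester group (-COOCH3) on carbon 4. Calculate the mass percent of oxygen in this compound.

Atom tally by fragment:
  CH3 → C:1 H:3
  CH2 → C:1 H:2
  CH(CH2OH) → C:2 H:4 O:1
  CH2COOCH3 → C:3 H:5 O:2
Element totals:
  C: 7
  H: 14
  O: 3
Molecular formula: C7H14O3.
Molar mass = 146.186 g/mol.
Mass from O: 3 × 15.999 = 47.997 g/mol.
%O = 47.997 / 146.186 × 100 = 32.83%.

32.83%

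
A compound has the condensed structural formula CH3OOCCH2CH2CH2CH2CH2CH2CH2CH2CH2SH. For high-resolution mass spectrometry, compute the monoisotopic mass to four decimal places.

Element totals:
  C: 11
  H: 22
  O: 2
  S: 1
Molecular formula: C11H22O2S.
  M = 11(12.0) + 22(1.007825) + 2(15.994915) + 31.972071
    = 132.000000 + 22.172150 + 31.989830 + 31.972071 = 218.134051

218.1341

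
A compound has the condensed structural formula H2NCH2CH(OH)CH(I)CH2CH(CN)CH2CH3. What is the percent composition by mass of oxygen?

Atom tally by fragment:
  H2NCH2 → C:1 H:4 N:1
  CH(OH) → C:1 H:2 O:1
  CH(I) → C:1 H:1 I:1
  CH2 → C:1 H:2
  CH(CN) → C:2 H:1 N:1
  CH2 → C:1 H:2
  CH3 → C:1 H:3
Element totals:
  C: 8
  H: 15
  I: 1
  N: 2
  O: 1
Molecular formula: C8H15IN2O.
Molar mass = 282.125 g/mol.
Mass from O: 1 × 15.999 = 15.999 g/mol.
%O = 15.999 / 282.125 × 100 = 5.67%.

5.67%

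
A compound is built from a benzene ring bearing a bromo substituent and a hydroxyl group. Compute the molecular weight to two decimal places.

Atom tally by fragment:
  benzene ring core → C:6 H:6
  (− 2 ring H displaced by substituents)
  + Br → Br:1
  + OH → O:1 H:1
Element totals:
  C: 6
  H: 5
  Br: 1
  O: 1
Molecular formula: C6H5BrO.
  M = 6(12.011) + 5(1.008) + 79.904 + 15.999
    = 72.066 + 5.040 + 79.904 + 15.999 = 173.009

173.01 g/mol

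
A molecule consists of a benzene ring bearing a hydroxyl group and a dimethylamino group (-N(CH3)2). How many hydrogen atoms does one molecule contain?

11

Atom tally by fragment:
  benzene ring core → C:6 H:6
  (− 2 ring H displaced by substituents)
  + OH → O:1 H:1
  + N(CH3)2 → N:1 C:2 H:6
Element totals:
  C: 8
  H: 11
  N: 1
  O: 1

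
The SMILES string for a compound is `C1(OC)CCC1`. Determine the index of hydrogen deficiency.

Atom tally by fragment:
  cyclobutane ring core → C:4 H:8
  (− 1 ring H displaced by substituents)
  + OCH3 → C:1 H:3 O:1
Element totals:
  C: 5
  H: 10
  O: 1
Molecular formula: C5H10O.
DoU = (2C + 2 + N − H − X) / 2 = (2·5 + 2 + 0 − 10 − 0) / 2 = 1.

1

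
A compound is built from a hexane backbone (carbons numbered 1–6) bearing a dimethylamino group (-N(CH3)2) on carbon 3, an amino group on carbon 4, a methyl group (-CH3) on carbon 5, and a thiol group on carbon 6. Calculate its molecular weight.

190.35 g/mol

Atom tally by fragment:
  CH3 → C:1 H:3
  CH2 → C:1 H:2
  CH(N(CH3)2) → C:3 H:7 N:1
  CH(NH2) → C:1 H:3 N:1
  CH(CH3) → C:2 H:4
  CH2SH → C:1 H:3 S:1
Element totals:
  C: 9
  H: 22
  N: 2
  S: 1
Molecular formula: C9H22N2S.
  M = 9(12.011) + 22(1.008) + 2(14.007) + 32.06
    = 108.099 + 22.176 + 28.014 + 32.060 = 190.349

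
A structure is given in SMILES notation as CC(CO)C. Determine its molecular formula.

C4H10O

Atom tally by fragment:
  CH3 → C:1 H:3
  CH(CH2OH) → C:2 H:4 O:1
  CH3 → C:1 H:3
Element totals:
  C: 4
  H: 10
  O: 1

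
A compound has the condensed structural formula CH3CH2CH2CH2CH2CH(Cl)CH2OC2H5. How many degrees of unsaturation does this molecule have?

Element totals:
  C: 9
  H: 19
  Cl: 1
  O: 1
Molecular formula: C9H19ClO.
DoU = (2C + 2 + N − H − X) / 2 = (2·9 + 2 + 0 − 19 − 1) / 2 = 0.

0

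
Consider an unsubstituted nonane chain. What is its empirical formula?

Atom tally by fragment:
  CH3 → C:1 H:3
  CH2 → C:1 H:2
  CH2 → C:1 H:2
  CH2 → C:1 H:2
  CH2 → C:1 H:2
  CH2 → C:1 H:2
  CH2 → C:1 H:2
  CH2 → C:1 H:2
  CH3 → C:1 H:3
Element totals:
  C: 9
  H: 20
Molecular formula: C9H20.
gcd of subscripts (9, 20) = 1, so the empirical formula equals the molecular formula.

C9H20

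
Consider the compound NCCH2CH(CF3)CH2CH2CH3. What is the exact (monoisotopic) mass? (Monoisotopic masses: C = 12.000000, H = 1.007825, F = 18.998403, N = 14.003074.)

Element totals:
  C: 7
  H: 10
  F: 3
  N: 1
Molecular formula: C7H10F3N.
  M = 7(12.0) + 10(1.007825) + 3(18.998403) + 14.003074
    = 84.000000 + 10.078250 + 56.995209 + 14.003074 = 165.076533

165.0765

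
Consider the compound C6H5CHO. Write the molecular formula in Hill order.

C7H6O

Atom tally by fragment:
  benzene ring core → C:6 H:6
  (− 1 ring H displaced by substituents)
  + CHO → C:1 H:1 O:1
Element totals:
  C: 7
  H: 6
  O: 1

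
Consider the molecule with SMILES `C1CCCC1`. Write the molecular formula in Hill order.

C5H10

Atom tally by fragment:
  cyclopentane ring core → C:5 H:10
Element totals:
  C: 5
  H: 10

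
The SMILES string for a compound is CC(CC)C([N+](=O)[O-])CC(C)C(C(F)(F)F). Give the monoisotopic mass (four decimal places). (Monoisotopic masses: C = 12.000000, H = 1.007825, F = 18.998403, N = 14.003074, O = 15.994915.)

241.1290

Atom tally by fragment:
  CH3 → C:1 H:3
  CH(C2H5) → C:3 H:6
  CH(NO2) → C:1 H:1 N:1 O:2
  CH2 → C:1 H:2
  CH(CH3) → C:2 H:4
  CH2CF3 → C:2 H:2 F:3
Element totals:
  C: 10
  H: 18
  F: 3
  N: 1
  O: 2
Molecular formula: C10H18F3NO2.
  M = 10(12.0) + 18(1.007825) + 3(18.998403) + 14.003074 + 2(15.994915)
    = 120.000000 + 18.140850 + 56.995209 + 14.003074 + 31.989830 = 241.128963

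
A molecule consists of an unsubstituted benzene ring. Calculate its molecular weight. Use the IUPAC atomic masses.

Atom tally by fragment:
  benzene ring core → C:6 H:6
Element totals:
  C: 6
  H: 6
Molecular formula: C6H6.
  M = 6(12.011) + 6(1.008)
    = 72.066 + 6.048 = 78.114

78.11 g/mol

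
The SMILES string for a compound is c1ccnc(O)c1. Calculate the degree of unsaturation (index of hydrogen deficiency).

4

Atom tally by fragment:
  pyridine ring core → C:5 H:5 N:1
  (− 1 ring H displaced by substituents)
  + OH → O:1 H:1
Element totals:
  C: 5
  H: 5
  N: 1
  O: 1
Molecular formula: C5H5NO.
DoU = (2C + 2 + N − H − X) / 2 = (2·5 + 2 + 1 − 5 − 0) / 2 = 4.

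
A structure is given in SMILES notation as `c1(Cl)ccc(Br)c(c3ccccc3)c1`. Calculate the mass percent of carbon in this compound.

Atom tally by fragment:
  benzene ring core → C:6 H:6
  (− 3 ring H displaced by substituents)
  + Cl → Cl:1
  + Br → Br:1
  + C6H5 → C:6 H:5
Element totals:
  C: 12
  H: 8
  Br: 1
  Cl: 1
Molecular formula: C12H8BrCl.
Molar mass = 267.550 g/mol.
Mass from C: 12 × 12.011 = 144.132 g/mol.
%C = 144.132 / 267.550 × 100 = 53.87%.

53.87%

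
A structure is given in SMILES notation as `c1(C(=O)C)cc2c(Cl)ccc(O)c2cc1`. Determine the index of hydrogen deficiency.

8

Atom tally by fragment:
  naphthalene ring system core → C:10 H:8
  (− 3 ring H displaced by substituents)
  + COCH3 → C:2 H:3 O:1
  + Cl → Cl:1
  + OH → O:1 H:1
Element totals:
  C: 12
  H: 9
  Cl: 1
  O: 2
Molecular formula: C12H9ClO2.
DoU = (2C + 2 + N − H − X) / 2 = (2·12 + 2 + 0 − 9 − 1) / 2 = 8.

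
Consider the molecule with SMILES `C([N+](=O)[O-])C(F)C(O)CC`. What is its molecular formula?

Atom tally by fragment:
  O2NCH2 → C:1 H:2 N:1 O:2
  CH(F) → C:1 H:1 F:1
  CH(OH) → C:1 H:2 O:1
  CH2 → C:1 H:2
  CH3 → C:1 H:3
Element totals:
  C: 5
  H: 10
  F: 1
  N: 1
  O: 3

C5H10FNO3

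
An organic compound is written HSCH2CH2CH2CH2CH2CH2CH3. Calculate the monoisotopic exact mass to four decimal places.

Atom tally by fragment:
  HSCH2 → C:1 H:3 S:1
  CH2 → C:1 H:2
  CH2 → C:1 H:2
  CH2 → C:1 H:2
  CH2 → C:1 H:2
  CH2 → C:1 H:2
  CH3 → C:1 H:3
Element totals:
  C: 7
  H: 16
  S: 1
Molecular formula: C7H16S.
  M = 7(12.0) + 16(1.007825) + 31.972071
    = 84.000000 + 16.125200 + 31.972071 = 132.097271

132.0973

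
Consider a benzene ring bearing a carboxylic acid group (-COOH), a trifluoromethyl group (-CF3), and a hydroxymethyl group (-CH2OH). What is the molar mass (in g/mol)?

Atom tally by fragment:
  benzene ring core → C:6 H:6
  (− 3 ring H displaced by substituents)
  + COOH → C:1 H:1 O:2
  + CF3 → C:1 F:3
  + CH2OH → C:1 H:3 O:1
Element totals:
  C: 9
  H: 7
  F: 3
  O: 3
Molecular formula: C9H7F3O3.
  M = 9(12.011) + 7(1.008) + 3(18.998) + 3(15.999)
    = 108.099 + 7.056 + 56.994 + 47.997 = 220.146

220.15 g/mol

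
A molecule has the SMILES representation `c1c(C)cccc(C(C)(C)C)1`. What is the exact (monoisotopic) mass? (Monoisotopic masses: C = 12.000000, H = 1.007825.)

Atom tally by fragment:
  benzene ring core → C:6 H:6
  (− 2 ring H displaced by substituents)
  + CH3 → C:1 H:3
  + C(CH3)3 → C:4 H:9
Element totals:
  C: 11
  H: 16
Molecular formula: C11H16.
  M = 11(12.0) + 16(1.007825)
    = 132.000000 + 16.125200 = 148.125200

148.1252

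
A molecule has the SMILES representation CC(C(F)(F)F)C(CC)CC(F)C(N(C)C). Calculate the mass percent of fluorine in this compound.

Atom tally by fragment:
  CH3 → C:1 H:3
  CH(CF3) → C:2 H:1 F:3
  CH(C2H5) → C:3 H:6
  CH2 → C:1 H:2
  CH(F) → C:1 H:1 F:1
  CH2N(CH3)2 → C:3 H:8 N:1
Element totals:
  C: 11
  H: 21
  F: 4
  N: 1
Molecular formula: C11H21F4N.
Molar mass = 243.288 g/mol.
Mass from F: 4 × 18.998 = 75.992 g/mol.
%F = 75.992 / 243.288 × 100 = 31.24%.

31.24%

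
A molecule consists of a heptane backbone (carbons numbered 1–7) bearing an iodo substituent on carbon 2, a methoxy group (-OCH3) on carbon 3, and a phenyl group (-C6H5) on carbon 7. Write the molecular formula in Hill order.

Atom tally by fragment:
  CH3 → C:1 H:3
  CH(I) → C:1 H:1 I:1
  CH(OCH3) → C:2 H:4 O:1
  CH2 → C:1 H:2
  CH2 → C:1 H:2
  CH2 → C:1 H:2
  CH2C6H5 → C:7 H:7
Element totals:
  C: 14
  H: 21
  I: 1
  O: 1

C14H21IO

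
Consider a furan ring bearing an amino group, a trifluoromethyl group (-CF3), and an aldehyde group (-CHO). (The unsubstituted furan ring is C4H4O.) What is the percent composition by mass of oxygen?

17.87%

Atom tally by fragment:
  furan ring core → C:4 H:4 O:1
  (− 3 ring H displaced by substituents)
  + NH2 → N:1 H:2
  + CF3 → C:1 F:3
  + CHO → C:1 H:1 O:1
Element totals:
  C: 6
  H: 4
  F: 3
  N: 1
  O: 2
Molecular formula: C6H4F3NO2.
Molar mass = 179.097 g/mol.
Mass from O: 2 × 15.999 = 31.998 g/mol.
%O = 31.998 / 179.097 × 100 = 17.87%.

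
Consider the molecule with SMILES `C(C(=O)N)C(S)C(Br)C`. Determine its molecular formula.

Atom tally by fragment:
  H2NOCCH2 → C:2 H:4 O:1 N:1
  CH(SH) → C:1 H:2 S:1
  CH(Br) → C:1 H:1 Br:1
  CH3 → C:1 H:3
Element totals:
  C: 5
  H: 10
  Br: 1
  N: 1
  O: 1
  S: 1

C5H10BrNOS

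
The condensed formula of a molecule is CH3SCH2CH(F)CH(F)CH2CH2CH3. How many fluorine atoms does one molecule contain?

2

Element totals:
  C: 7
  H: 14
  F: 2
  S: 1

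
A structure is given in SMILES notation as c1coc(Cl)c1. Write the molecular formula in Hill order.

C4H3ClO

Atom tally by fragment:
  furan ring core → C:4 H:4 O:1
  (− 1 ring H displaced by substituents)
  + Cl → Cl:1
Element totals:
  C: 4
  H: 3
  Cl: 1
  O: 1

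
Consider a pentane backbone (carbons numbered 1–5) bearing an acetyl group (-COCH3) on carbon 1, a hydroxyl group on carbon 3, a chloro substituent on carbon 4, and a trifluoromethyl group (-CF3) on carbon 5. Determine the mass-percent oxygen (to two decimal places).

Atom tally by fragment:
  CH3COCH2 → C:3 H:5 O:1
  CH2 → C:1 H:2
  CH(OH) → C:1 H:2 O:1
  CH(Cl) → C:1 H:1 Cl:1
  CH2CF3 → C:2 H:2 F:3
Element totals:
  C: 8
  H: 12
  Cl: 1
  F: 3
  O: 2
Molecular formula: C8H12ClF3O2.
Molar mass = 232.626 g/mol.
Mass from O: 2 × 15.999 = 31.998 g/mol.
%O = 31.998 / 232.626 × 100 = 13.76%.

13.76%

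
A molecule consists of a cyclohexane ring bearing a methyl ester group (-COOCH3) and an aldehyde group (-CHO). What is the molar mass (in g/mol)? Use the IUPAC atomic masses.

170.21 g/mol

Atom tally by fragment:
  cyclohexane ring core → C:6 H:12
  (− 2 ring H displaced by substituents)
  + COOCH3 → C:2 H:3 O:2
  + CHO → C:1 H:1 O:1
Element totals:
  C: 9
  H: 14
  O: 3
Molecular formula: C9H14O3.
  M = 9(12.011) + 14(1.008) + 3(15.999)
    = 108.099 + 14.112 + 47.997 = 170.208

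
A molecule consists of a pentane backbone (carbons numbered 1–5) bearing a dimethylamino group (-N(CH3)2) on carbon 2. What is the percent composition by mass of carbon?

Atom tally by fragment:
  CH3 → C:1 H:3
  CH(N(CH3)2) → C:3 H:7 N:1
  CH2 → C:1 H:2
  CH2 → C:1 H:2
  CH3 → C:1 H:3
Element totals:
  C: 7
  H: 17
  N: 1
Molecular formula: C7H17N.
Molar mass = 115.220 g/mol.
Mass from C: 7 × 12.011 = 84.077 g/mol.
%C = 84.077 / 115.220 × 100 = 72.97%.

72.97%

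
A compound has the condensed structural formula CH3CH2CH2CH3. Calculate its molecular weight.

58.12 g/mol

Element totals:
  C: 4
  H: 10
Molecular formula: C4H10.
  M = 4(12.011) + 10(1.008)
    = 48.044 + 10.080 = 58.124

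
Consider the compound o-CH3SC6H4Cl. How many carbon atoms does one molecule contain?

Atom tally by fragment:
  benzene ring core → C:6 H:6
  (− 2 ring H displaced by substituents)
  + SCH3 → C:1 H:3 S:1
  + Cl → Cl:1
Element totals:
  C: 7
  H: 7
  Cl: 1
  S: 1

7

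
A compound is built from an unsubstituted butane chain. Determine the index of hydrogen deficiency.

0

Atom tally by fragment:
  CH3 → C:1 H:3
  CH2 → C:1 H:2
  CH2 → C:1 H:2
  CH3 → C:1 H:3
Element totals:
  C: 4
  H: 10
Molecular formula: C4H10.
DoU = (2C + 2 + N − H − X) / 2 = (2·4 + 2 + 0 − 10 − 0) / 2 = 0.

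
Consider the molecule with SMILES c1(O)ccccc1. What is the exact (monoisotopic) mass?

Atom tally by fragment:
  benzene ring core → C:6 H:6
  (− 1 ring H displaced by substituents)
  + OH → O:1 H:1
Element totals:
  C: 6
  H: 6
  O: 1
Molecular formula: C6H6O.
  M = 6(12.0) + 6(1.007825) + 15.994915
    = 72.000000 + 6.046950 + 15.994915 = 94.041865

94.0419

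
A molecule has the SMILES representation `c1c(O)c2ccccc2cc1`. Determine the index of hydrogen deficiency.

7

Atom tally by fragment:
  naphthalene ring system core → C:10 H:8
  (− 1 ring H displaced by substituents)
  + OH → O:1 H:1
Element totals:
  C: 10
  H: 8
  O: 1
Molecular formula: C10H8O.
DoU = (2C + 2 + N − H − X) / 2 = (2·10 + 2 + 0 − 8 − 0) / 2 = 7.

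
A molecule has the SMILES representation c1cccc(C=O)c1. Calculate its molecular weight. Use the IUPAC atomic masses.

106.12 g/mol

Atom tally by fragment:
  benzene ring core → C:6 H:6
  (− 1 ring H displaced by substituents)
  + CHO → C:1 H:1 O:1
Element totals:
  C: 7
  H: 6
  O: 1
Molecular formula: C7H6O.
  M = 7(12.011) + 6(1.008) + 15.999
    = 84.077 + 6.048 + 15.999 = 106.124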